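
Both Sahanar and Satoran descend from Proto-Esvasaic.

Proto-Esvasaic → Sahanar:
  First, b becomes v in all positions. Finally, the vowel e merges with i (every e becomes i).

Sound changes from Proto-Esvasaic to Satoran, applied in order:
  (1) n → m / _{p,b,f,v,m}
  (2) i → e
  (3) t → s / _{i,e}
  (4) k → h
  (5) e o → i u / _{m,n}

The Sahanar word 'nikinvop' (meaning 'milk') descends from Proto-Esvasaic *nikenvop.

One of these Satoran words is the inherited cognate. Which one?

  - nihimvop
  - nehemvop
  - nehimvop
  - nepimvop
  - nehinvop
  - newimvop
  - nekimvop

Satoran: start from *nikenvop.
  rule 1 (nasal place assimilation): nikenvop → nikemvop
  rule 2 (vowel merger): nikemvop → nekemvop
  rule 3: no change — nekemvop
  rule 4 (unconditioned shift): nekemvop → nehemvop
  rule 5 (pre-nasal raising): nehemvop → nehimvop
  ⇒ Satoran nehimvop

nehimvop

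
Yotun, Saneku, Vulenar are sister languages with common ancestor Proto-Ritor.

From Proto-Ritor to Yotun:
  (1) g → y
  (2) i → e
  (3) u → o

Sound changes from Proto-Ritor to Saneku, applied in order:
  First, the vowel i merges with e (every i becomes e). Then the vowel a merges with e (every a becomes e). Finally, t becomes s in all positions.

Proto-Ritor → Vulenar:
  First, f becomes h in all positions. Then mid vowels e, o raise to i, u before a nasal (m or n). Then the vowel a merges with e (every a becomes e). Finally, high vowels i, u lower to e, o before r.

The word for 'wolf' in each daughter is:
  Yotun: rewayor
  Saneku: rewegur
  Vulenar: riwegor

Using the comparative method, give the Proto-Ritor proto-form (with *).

*riwagur

Position 4: Yotun has a, Saneku has e, Vulenar has e. Yotun preserves a here (none of its changes turn any other segment into a), so the proto-segment is *a.
Position 5: Yotun has y, Saneku has g, Vulenar has g. Saneku preserves g here (none of its changes turn any other segment into g), so the proto-segment is *g.
Position 2: Yotun has e, Saneku has e, Vulenar has i. Taking the neighbouring segments as reconstructed: Yotun e could go back to *e or *i; Saneku e could go back to *a or *e or *i; Vulenar i can only go back to *i — the one source consistent with every daughter is *i.
Continuing position by position gives *riwagur; check it forward:
Yotun: start from *riwagur.
  rule 1 (unconditioned shift): riwagur → riwayur
  rule 2 (vowel merger): riwayur → rewayur
  rule 3 (vowel merger): rewayur → rewayor
  ⇒ Yotun rewayor
Saneku: start from *riwagur.
  rule 1 (vowel merger): riwagur → rewagur
  rule 2 (vowel merger): rewagur → rewegur
  rule 3: no change — rewegur
  ⇒ Saneku rewegur
Vulenar: *riwagur > riwegur > riwegor  (by vowel merger, pre-rhotic lowering)
Only *riwagur yields all of Yotun rewayor, Saneku rewegur, Vulenar riwegor.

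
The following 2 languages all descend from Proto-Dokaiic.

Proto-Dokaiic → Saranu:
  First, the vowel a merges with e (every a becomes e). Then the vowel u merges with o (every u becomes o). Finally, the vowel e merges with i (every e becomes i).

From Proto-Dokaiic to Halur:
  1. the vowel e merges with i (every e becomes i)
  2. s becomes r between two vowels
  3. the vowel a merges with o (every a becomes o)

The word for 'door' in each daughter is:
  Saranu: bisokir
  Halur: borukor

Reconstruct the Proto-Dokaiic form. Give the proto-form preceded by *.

*basukar

Position 3: Saranu has s, Halur has r. Saranu preserves s here (none of its changes turn any other segment into s), so the proto-segment is *s.
Position 2: Saranu has i, Halur has o. Taking the neighbouring segments as reconstructed: Saranu i could go back to *a or *e or *i; Halur o could go back to *a or *o — the one source consistent with every daughter is *a.
Continuing position by position gives *basukar; check it forward:
Saranu: *basukar > besuker > besoker > bisokir  (by vowel merger, vowel merger, vowel merger)
Halur: *basukar
  basukar (rule 1 does not apply)
  basukar → barukar   [rhotacism]
  barukar → borukor   [vowel merger]
  giving Halur borukor.
Only *basukar yields all of Saranu bisokir, Halur borukor.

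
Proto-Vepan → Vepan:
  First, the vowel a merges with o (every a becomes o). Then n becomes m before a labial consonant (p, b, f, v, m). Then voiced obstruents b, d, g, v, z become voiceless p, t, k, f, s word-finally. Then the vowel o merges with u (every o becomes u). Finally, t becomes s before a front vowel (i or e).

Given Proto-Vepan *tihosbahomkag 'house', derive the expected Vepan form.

Vepan: *tihosbahomkag > tihosbohomkog > tihosbohomkok > tihusbuhumkuk > sihusbuhumkuk  (by vowel merger, final devoicing, vowel merger, palatalisation)

sihusbuhumkuk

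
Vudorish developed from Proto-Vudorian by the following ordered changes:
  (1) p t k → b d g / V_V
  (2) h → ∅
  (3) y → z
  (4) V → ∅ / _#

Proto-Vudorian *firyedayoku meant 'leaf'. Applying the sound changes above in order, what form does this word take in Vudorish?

Vudorish: *firyedayoku > firyedayogu > firzedazogu > firzedazog  (by intervocalic voicing, unconditioned shift, apocope)

firzedazog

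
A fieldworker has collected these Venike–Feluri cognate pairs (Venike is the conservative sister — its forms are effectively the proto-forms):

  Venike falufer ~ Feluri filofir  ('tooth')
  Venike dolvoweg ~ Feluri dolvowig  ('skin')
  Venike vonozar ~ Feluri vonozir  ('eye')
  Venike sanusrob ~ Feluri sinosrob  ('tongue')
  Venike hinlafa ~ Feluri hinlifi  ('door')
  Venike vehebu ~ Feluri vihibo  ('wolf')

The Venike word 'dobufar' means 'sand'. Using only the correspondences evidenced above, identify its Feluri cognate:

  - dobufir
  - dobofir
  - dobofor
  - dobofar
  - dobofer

dobofir

falufer ~ filofir — Venike u corresponds to Feluri o after a consonant, before a labial obstruent.
vonozar ~ vonozir — Venike a corresponds to Feluri i after a consonant, before r.
Applying these to Venike 'dobufar':
  dobufar → dobofar   (u→o after a consonant, before a labial obstruent)
  dobofar → dobofir   (a→i after a consonant, before r)
So the Feluri cognate is 'dobofir'.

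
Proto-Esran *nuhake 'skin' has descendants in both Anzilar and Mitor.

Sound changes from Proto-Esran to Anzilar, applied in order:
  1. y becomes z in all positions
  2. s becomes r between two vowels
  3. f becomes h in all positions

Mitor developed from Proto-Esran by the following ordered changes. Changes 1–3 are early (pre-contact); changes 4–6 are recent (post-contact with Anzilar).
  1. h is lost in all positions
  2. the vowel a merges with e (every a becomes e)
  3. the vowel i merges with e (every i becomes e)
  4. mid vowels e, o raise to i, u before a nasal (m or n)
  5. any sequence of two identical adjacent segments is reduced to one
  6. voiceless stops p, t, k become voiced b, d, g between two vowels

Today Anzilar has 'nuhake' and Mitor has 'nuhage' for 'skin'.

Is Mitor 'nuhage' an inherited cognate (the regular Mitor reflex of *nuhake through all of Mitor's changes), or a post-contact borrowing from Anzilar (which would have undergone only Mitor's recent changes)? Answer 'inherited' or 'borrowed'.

borrowed

If inherited, *nuhake would pass through all of Mitor's changes:
Mitor: start from *nuhake.
  rule 1 (h-loss): nuhake → nuake
  rule 2 (vowel merger): nuake → nueke
  rule 3: no change — nueke
  rule 4: no change — nueke
  rule 5: no change — nueke
  rule 6 (intervocalic voicing): nueke → nuege
  ⇒ Mitor nuege
If borrowed from Anzilar 'nuhake' after the early changes, it would undergo only the recent ones:
  rule 4 (pre-nasal raising): no change (nuhake)
  rule 5 (degemination): no change (nuhake)
  rule 6 (intervocalic voicing): nuhake → nuhage
  ⇒ as a loan: nuhage
Mitor 'nuhage' matches the loan outcome 'nuhage', not the inherited 'nuege' — it skipped the early Mitor changes, so it was borrowed from Anzilar.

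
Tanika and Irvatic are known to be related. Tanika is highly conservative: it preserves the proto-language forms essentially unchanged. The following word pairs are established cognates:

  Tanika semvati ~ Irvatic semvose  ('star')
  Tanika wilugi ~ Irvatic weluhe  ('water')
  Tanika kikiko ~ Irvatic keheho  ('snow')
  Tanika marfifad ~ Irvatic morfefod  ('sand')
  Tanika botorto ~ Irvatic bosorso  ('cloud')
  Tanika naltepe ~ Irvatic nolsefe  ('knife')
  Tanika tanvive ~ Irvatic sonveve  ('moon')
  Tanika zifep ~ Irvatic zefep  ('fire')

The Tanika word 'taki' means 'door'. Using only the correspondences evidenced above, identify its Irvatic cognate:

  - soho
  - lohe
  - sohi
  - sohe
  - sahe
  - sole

tanvive ~ sonveve — Tanika t corresponds to Irvatic s word-initially before a back vowel.
semvati ~ semvose, marfifad ~ morfefod — Tanika a corresponds to Irvatic o after a consonant, before a consonant other than r, m, n, p, b, f, v.
kikiko ~ keheho — Tanika k corresponds to Irvatic h between vowels (before a front vowel).
semvati ~ semvose, wilugi ~ weluhe — Tanika i corresponds to Irvatic e word-finally.
Applying these to Tanika 'taki':
  taki → saki   (t→s word-initially before a back vowel)
  saki → soki   (a→o after a consonant, before a consonant other than r, m, n, p, b, f, v)
  soki → sohi   (k→h between vowels (before a front vowel))
  sohi → sohe   (i→e word-finally)
So the Irvatic cognate is 'sohe'.

sohe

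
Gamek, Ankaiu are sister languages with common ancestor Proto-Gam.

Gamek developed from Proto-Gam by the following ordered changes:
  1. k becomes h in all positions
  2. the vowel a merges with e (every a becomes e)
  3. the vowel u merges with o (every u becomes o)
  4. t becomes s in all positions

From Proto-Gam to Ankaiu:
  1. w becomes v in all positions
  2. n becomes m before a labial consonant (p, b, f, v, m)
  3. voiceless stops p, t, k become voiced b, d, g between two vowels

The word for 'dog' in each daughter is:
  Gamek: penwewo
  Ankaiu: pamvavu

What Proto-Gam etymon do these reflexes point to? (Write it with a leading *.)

*panwawu

Position 6: Gamek has w, Ankaiu has v. Gamek preserves w here (none of its changes turn any other segment into w), so the proto-segment is *w.
Position 4: Gamek has w, Ankaiu has v. Gamek preserves w here (none of its changes turn any other segment into w), so the proto-segment is *w.
Verify the candidate proto-form against each daughter:
Gamek: *panwawu
  panwawu (rule 1 does not apply)
  panwawu → penwewu   [vowel merger]
  penwewu → penwewo   [vowel merger]
  penwewo (rule 4 does not apply)
  giving Gamek penwewo.
Ankaiu: *panwawu > panvavu > pamvavu  (by unconditioned shift, nasal place assimilation)
*panwawu is the unique common source.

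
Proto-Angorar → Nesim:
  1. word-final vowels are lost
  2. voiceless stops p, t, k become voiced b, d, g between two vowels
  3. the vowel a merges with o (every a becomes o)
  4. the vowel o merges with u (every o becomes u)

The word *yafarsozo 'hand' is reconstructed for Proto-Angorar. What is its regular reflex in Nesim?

yufursuz

Nesim: start from *yafarsozo.
  rule 1 (apocope): yafarsozo → yafarsoz
  rule 2: no change — yafarsoz
  rule 3 (vowel merger): yafarsoz → yoforsoz
  rule 4 (vowel merger): yoforsoz → yufursuz
  ⇒ Nesim yufursuz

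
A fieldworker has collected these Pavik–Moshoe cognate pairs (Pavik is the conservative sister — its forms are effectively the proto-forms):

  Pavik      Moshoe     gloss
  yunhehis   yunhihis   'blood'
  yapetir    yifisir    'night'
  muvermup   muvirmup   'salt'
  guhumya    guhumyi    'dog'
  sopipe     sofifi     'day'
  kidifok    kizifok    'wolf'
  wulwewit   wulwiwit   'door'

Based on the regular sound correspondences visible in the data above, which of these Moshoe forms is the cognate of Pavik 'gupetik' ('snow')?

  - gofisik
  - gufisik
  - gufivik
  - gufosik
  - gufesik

gufisik

yapetir ~ yifisir, sopipe ~ sofifi — Pavik p corresponds to Moshoe f between vowels (before a front vowel).
yunhehis ~ yunhihis, yapetir ~ yifisir — Pavik e corresponds to Moshoe i after a consonant, before a consonant other than r, m, n, p, b, f, v.
yapetir ~ yifisir — Pavik t corresponds to Moshoe s between vowels (before a front vowel).
Applying these to Pavik 'gupetik':
  gupetik → gufetik   (p→f between vowels (before a front vowel))
  gufetik → gufitik   (e→i after a consonant, before a consonant other than r, m, n, p, b, f, v)
  gufitik → gufisik   (t→s between vowels (before a front vowel))
So the Moshoe cognate is 'gufisik'.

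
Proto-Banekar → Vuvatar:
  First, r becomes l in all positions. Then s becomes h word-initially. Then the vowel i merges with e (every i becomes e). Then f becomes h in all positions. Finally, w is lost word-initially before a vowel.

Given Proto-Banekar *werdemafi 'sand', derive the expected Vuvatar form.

eldemahe

Vuvatar: *werdemafi
  werdemafi → weldemafi   [unconditioned shift]
  weldemafi (rule 2 does not apply)
  weldemafi → weldemafe   [vowel merger]
  weldemafe → weldemahe   [unconditioned shift]
  weldemahe → eldemahe   [glide loss]
  giving Vuvatar eldemahe.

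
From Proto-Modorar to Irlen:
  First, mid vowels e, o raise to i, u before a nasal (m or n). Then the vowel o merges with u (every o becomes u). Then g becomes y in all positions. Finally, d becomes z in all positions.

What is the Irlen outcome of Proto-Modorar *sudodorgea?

suzuzuryea

Irlen: *sudodorgea
  sudodorgea (rule 1 does not apply)
  sudodorgea → sududurgea   [vowel merger]
  sududurgea → sududuryea   [unconditioned shift]
  sududuryea → suzuzuryea   [unconditioned shift]
  giving Irlen suzuzuryea.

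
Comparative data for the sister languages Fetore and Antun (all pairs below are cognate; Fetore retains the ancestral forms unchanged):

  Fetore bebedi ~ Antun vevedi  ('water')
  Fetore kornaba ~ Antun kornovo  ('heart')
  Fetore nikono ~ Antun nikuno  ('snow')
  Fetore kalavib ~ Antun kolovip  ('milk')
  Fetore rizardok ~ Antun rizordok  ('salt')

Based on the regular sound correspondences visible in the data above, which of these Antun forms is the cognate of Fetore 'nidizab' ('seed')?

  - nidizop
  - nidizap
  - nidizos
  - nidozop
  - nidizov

kornaba ~ kornovo — Fetore a corresponds to Antun o after a consonant, before a labial obstruent.
kalavib ~ kolovip — Fetore b corresponds to Antun p word-finally.
Applying these to Fetore 'nidizab':
  nidizab → nidizob   (a→o after a consonant, before a labial obstruent)
  nidizob → nidizop   (b→p word-finally)
So the Antun cognate is 'nidizop'.

nidizop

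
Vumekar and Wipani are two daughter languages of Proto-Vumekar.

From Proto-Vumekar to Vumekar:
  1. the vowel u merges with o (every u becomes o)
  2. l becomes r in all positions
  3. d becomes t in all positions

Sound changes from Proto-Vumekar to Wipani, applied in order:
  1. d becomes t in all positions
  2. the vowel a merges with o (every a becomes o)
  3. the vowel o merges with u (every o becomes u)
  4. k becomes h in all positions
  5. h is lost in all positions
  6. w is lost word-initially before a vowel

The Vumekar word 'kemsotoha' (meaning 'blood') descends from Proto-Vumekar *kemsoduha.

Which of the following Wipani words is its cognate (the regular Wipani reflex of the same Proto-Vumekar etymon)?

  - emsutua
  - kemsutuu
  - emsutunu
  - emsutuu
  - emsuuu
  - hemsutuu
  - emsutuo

Wipani: *kemsoduha
  kemsoduha → kemsotuha   [unconditioned shift]
  kemsotuha → kemsotuho   [vowel merger]
  kemsotuho → kemsutuhu   [vowel merger]
  kemsutuhu → hemsutuhu   [unconditioned shift]
  hemsutuhu → emsutuu   [h-loss]
  emsutuu (rule 6 does not apply)
  giving Wipani emsutuu.

emsutuu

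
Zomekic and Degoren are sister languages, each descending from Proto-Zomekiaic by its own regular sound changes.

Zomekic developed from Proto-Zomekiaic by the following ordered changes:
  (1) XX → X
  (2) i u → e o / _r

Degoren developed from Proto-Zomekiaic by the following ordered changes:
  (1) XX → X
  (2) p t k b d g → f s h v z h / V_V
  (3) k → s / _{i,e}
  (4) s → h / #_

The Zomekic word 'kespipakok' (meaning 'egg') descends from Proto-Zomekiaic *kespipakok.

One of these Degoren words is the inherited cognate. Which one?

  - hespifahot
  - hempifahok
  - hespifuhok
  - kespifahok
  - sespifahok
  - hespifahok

Degoren: *kespipakok
  kespipakok (rule 1 does not apply)
  kespipakok → kespifahok   [intervocalic lenition]
  kespifahok → sespifahok   [palatalisation]
  sespifahok → hespifahok   [debuccalisation]
  giving Degoren hespifahok.
The other candidates each miss or misapply at least one Degoren change.

hespifahok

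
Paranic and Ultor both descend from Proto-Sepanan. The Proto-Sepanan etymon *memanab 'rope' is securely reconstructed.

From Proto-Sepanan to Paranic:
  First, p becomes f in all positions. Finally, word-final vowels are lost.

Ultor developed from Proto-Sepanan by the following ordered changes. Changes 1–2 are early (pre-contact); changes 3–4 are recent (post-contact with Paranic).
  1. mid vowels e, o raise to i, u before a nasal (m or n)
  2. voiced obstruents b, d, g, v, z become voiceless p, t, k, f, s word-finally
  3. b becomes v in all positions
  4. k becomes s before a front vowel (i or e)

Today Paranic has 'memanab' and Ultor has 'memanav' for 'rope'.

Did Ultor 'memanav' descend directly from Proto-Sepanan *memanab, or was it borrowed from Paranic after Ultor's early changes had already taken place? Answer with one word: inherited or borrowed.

If inherited, *memanab would pass through all of Ultor's changes:
Ultor: start from *memanab.
  rule 1 (pre-nasal raising): memanab → mimanab
  rule 2 (final devoicing): mimanab → mimanap
  rule 3: no change — mimanap
  rule 4: no change — mimanap
  ⇒ Ultor mimanap
If borrowed from Paranic 'memanab' after the early changes, it would undergo only the recent ones:
  rule 3 (unconditioned shift): memanab → memanav
  rule 4 (palatalisation): no change (memanav)
  ⇒ as a loan: memanav
Ultor 'memanav' matches the loan outcome 'memanav', not the inherited 'mimanap' — it skipped the early Ultor changes, so it was borrowed from Paranic.

borrowed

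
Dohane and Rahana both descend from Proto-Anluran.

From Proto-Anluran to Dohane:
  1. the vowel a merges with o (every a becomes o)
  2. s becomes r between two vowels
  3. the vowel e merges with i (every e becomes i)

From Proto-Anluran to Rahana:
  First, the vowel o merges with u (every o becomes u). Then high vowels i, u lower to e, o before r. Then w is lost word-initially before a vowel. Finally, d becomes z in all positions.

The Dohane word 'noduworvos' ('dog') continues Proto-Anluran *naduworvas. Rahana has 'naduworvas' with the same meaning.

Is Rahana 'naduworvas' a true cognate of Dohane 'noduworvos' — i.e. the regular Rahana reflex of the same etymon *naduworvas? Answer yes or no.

Derive the expected Rahana reflex of *naduworvas:
Rahana: start from *naduworvas.
  rule 1 (vowel merger): naduworvas → naduwurvas
  rule 2 (pre-rhotic lowering): naduwurvas → naduworvas
  rule 3: no change — naduworvas
  rule 4 (unconditioned shift): naduworvas → nazuworvas
  ⇒ Rahana nazuworvas
The regular Rahana reflex would be 'nazuworvas', but the attested form is 'naduworvas'. The correspondence is irregular, so they are not cognates (the Rahana form has a different source).

no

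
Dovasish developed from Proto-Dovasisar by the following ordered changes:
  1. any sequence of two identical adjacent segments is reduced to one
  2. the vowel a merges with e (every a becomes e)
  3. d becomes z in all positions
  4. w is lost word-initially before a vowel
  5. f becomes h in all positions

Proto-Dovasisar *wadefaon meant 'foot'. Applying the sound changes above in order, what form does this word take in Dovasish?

Dovasish: *wadefaon > wedefeon > wezefeon > ezefeon > ezeheon  (by vowel merger, unconditioned shift, glide loss, unconditioned shift)

ezeheon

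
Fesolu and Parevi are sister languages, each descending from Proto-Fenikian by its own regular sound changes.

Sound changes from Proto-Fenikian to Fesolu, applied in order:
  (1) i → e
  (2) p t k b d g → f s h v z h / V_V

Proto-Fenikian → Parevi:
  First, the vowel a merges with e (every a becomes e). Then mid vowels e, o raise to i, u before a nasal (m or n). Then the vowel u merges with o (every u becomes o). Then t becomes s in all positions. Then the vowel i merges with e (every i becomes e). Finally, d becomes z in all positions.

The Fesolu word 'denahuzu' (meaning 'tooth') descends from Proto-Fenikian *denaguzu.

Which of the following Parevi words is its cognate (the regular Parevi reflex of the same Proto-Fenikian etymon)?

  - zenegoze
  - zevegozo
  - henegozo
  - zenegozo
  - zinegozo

zenegozo

Parevi: *denaguzu > deneguzu > dineguzu > dinegozo > denegozo > zenegozo  (by vowel merger, pre-nasal raising, vowel merger, vowel merger, unconditioned shift)
Only 'zenegozo' matches the regular Parevi development of *denaguzu.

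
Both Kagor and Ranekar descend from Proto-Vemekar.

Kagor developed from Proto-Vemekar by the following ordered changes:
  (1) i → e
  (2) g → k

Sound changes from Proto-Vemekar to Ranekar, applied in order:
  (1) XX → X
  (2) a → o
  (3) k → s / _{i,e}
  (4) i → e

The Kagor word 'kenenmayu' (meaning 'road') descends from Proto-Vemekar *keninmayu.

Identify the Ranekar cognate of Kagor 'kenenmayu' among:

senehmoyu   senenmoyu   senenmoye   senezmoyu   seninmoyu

senenmoyu

Ranekar: *keninmayu
  keninmayu (rule 1 does not apply)
  keninmayu → keninmoyu   [vowel merger]
  keninmoyu → seninmoyu   [palatalisation]
  seninmoyu → senenmoyu   [vowel merger]
  giving Ranekar senenmoyu.
Among the options, 'senenmoyu' alone shows every Ranekar change applied in order.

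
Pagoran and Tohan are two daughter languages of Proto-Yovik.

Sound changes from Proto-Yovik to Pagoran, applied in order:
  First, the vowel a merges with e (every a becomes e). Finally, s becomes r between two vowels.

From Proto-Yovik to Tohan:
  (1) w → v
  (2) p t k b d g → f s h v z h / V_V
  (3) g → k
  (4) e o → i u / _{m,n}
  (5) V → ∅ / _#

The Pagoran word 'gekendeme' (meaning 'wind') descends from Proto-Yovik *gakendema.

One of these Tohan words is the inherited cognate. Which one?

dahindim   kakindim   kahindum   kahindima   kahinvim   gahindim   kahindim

Tohan: start from *gakendema.
  rule 1: no change — gakendema
  rule 2 (intervocalic lenition): gakendema → gahendema
  rule 3 (unconditioned shift): gahendema → kahendema
  rule 4 (pre-nasal raising): kahendema → kahindima
  rule 5 (apocope): kahindima → kahindim
  ⇒ Tohan kahindim
The other candidates each miss or misapply at least one Tohan change.

kahindim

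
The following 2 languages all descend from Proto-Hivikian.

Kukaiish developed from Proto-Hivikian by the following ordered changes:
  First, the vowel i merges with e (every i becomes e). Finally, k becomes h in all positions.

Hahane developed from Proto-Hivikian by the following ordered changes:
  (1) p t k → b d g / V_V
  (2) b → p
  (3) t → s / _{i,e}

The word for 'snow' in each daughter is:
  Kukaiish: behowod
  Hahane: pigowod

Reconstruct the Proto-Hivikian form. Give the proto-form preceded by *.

*bikowod

Position 1: Kukaiish has b, Hahane has p. Kukaiish preserves b here (none of its changes turn any other segment into b), so the proto-segment is *b.
Position 2: Kukaiish has e, Hahane has i. Hahane preserves i here (none of its changes turn any other segment into i), so the proto-segment is *i.
This points to *bikowod. Verify forward in each daughter:
Kukaiish: *bikowod > bekowod > behowod  (by vowel merger, unconditioned shift)
Hahane: *bikowod > bigowod > pigowod  (by intervocalic voicing, unconditioned shift)
Only *bikowod yields all of Kukaiish behowod, Hahane pigowod.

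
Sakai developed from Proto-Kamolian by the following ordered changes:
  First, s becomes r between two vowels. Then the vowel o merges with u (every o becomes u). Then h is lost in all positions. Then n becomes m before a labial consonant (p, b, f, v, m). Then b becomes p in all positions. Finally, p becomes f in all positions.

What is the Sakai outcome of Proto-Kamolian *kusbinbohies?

Sakai: *kusbinbohies
  kusbinbohies (rule 1 does not apply)
  kusbinbohies → kusbinbuhies   [vowel merger]
  kusbinbuhies → kusbinbuies   [h-loss]
  kusbinbuies → kusbimbuies   [nasal place assimilation]
  kusbimbuies → kuspimpuies   [unconditioned shift]
  kuspimpuies → kusfimfuies   [unconditioned shift]
  giving Sakai kusfimfuies.

kusfimfuies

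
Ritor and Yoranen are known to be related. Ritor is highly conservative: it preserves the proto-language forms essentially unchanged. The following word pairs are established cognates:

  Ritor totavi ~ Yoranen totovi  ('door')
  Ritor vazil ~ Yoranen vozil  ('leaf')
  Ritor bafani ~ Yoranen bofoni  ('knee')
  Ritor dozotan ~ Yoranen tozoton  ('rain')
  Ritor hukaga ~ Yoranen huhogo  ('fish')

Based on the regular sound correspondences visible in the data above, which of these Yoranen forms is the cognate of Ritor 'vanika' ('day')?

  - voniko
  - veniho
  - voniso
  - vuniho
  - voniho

voniho

bafani ~ bofoni, dozotan ~ tozoton — Ritor a corresponds to Yoranen o after a consonant, before a nasal.
hukaga ~ huhogo — Ritor k corresponds to Yoranen h between vowels (before a back vowel).
hukaga ~ huhogo — Ritor a corresponds to Yoranen o word-finally.
Applying these to Ritor 'vanika':
  vanika → vonika   (a→o after a consonant, before a nasal)
  vonika → voniha   (k→h between vowels (before a back vowel))
  voniha → voniho   (a→o word-finally)
So the Yoranen cognate is 'voniho'.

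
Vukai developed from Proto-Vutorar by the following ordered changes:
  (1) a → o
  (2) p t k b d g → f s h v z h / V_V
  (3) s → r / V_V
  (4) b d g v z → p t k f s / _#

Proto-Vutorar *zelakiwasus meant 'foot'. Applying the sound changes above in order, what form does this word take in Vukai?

zelohiworus

Vukai: *zelakiwasus > zelokiwosus > zelohiwosus > zelohiworus  (by vowel merger, intervocalic lenition, rhotacism)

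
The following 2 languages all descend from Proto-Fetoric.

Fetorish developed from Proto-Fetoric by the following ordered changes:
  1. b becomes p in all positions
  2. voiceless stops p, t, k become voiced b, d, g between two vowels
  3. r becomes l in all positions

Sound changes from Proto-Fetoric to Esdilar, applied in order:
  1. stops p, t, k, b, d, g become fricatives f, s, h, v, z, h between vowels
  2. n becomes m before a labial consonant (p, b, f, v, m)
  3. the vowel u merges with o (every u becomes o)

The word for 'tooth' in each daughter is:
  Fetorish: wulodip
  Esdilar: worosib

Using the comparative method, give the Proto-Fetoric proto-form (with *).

Position 5: Fetorish has d, Esdilar has s. Taking the neighbouring segments as reconstructed: Fetorish d could go back to *t or *d; Esdilar s could go back to *t or *s — the one source consistent with every daughter is *t.
Position 3: Fetorish has l, Esdilar has r. Esdilar preserves r here (none of its changes turn any other segment into r), so the proto-segment is *r.
This points to *wurotib. Verify forward in each daughter:
Fetorish: *wurotib > wurotip > wurodip > wulodip  (by unconditioned shift, intervocalic voicing, unconditioned shift)
Esdilar: start from *wurotib.
  rule 1 (intervocalic lenition): wurotib → wurosib
  rule 2: no change — wurosib
  rule 3 (vowel merger): wurosib → worosib
  ⇒ Esdilar worosib
Only *wurotib yields all of Fetorish wulodip, Esdilar worosib.

*wurotib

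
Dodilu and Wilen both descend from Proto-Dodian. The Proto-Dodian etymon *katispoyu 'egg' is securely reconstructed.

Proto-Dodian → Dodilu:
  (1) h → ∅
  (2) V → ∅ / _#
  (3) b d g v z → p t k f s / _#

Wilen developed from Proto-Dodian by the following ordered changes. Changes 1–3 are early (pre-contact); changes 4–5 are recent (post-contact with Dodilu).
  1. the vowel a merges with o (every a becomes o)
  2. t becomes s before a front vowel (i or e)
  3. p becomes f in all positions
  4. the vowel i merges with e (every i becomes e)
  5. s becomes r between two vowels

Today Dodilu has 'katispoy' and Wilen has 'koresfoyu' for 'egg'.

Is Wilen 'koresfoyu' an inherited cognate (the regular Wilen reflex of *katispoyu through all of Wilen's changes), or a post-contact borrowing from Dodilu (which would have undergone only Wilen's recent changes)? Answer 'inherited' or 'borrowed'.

If inherited, *katispoyu would pass through all of Wilen's changes:
Wilen: start from *katispoyu.
  rule 1 (vowel merger): katispoyu → kotispoyu
  rule 2 (palatalisation): kotispoyu → kosispoyu
  rule 3 (unconditioned shift): kosispoyu → kosisfoyu
  rule 4 (vowel merger): kosisfoyu → kosesfoyu
  rule 5 (rhotacism): kosesfoyu → koresfoyu
  ⇒ Wilen koresfoyu
If borrowed from Dodilu 'katispoy' after the early changes, it would undergo only the recent ones:
  rule 4 (vowel merger): katispoy → katespoy
  rule 5 (rhotacism): no change (katespoy)
  ⇒ as a loan: katespoy
Wilen 'koresfoyu' matches the inherited outcome exactly, so it is an inherited cognate, not a loan.

inherited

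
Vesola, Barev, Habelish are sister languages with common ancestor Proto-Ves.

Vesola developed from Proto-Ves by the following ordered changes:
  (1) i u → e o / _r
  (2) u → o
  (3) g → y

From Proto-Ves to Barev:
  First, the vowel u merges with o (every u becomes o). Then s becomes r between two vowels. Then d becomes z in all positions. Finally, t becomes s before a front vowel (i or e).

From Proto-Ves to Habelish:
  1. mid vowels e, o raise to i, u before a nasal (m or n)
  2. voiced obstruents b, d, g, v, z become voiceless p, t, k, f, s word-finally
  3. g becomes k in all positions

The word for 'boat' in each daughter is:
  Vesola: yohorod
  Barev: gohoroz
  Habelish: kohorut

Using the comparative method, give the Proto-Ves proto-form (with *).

*gohorud

Position 6: Vesola has o, Barev has o, Habelish has u. Taking the neighbouring segments as reconstructed: Vesola o could go back to *o or *u; Barev o could go back to *o or *u; Habelish u can only go back to *u — the one source consistent with every daughter is *u.
Position 1: Vesola has y, Barev has g, Habelish has k. Barev preserves g here (none of its changes turn any other segment into g), so the proto-segment is *g.
Position 7: Vesola has d, Barev has z, Habelish has t. Vesola preserves d here (none of its changes turn any other segment into d), so the proto-segment is *d.
The remaining positions agree across the daughters. Check the candidate against every language:
Vesola: *gohorud
  gohorud (rule 1 does not apply)
  gohorud → gohorod   [vowel merger]
  gohorod → yohorod   [unconditioned shift]
  giving Vesola yohorod.
Barev: *gohorud
  gohorud → gohorod   [vowel merger]
  gohorod (rule 2 does not apply)
  gohorod → gohoroz   [unconditioned shift]
  gohoroz (rule 4 does not apply)
  giving Barev gohoroz.
Habelish: start from *gohorud.
  rule 1: no change — gohorud
  rule 2 (final devoicing): gohorud → gohorut
  rule 3 (unconditioned shift): gohorut → kohorut
  ⇒ Habelish kohorut
*gohorud is the unique common source.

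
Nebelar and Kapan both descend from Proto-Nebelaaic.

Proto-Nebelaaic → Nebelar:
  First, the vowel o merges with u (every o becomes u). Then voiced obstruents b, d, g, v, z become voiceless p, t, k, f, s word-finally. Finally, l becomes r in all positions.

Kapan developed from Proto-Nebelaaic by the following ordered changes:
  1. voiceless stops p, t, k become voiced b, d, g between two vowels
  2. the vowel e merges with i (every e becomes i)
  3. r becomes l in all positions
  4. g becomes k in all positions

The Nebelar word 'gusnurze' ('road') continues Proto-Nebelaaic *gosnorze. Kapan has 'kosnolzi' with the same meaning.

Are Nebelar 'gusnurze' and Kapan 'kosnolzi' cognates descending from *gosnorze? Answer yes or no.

Derive the expected Kapan reflex of *gosnorze:
Kapan: start from *gosnorze.
  rule 1: no change — gosnorze
  rule 2 (vowel merger): gosnorze → gosnorzi
  rule 3 (unconditioned shift): gosnorzi → gosnolzi
  rule 4 (unconditioned shift): gosnolzi → kosnolzi
  ⇒ Kapan kosnolzi
Kapan 'kosnolzi' matches the regular reflex exactly, so the pair is cognate.

yes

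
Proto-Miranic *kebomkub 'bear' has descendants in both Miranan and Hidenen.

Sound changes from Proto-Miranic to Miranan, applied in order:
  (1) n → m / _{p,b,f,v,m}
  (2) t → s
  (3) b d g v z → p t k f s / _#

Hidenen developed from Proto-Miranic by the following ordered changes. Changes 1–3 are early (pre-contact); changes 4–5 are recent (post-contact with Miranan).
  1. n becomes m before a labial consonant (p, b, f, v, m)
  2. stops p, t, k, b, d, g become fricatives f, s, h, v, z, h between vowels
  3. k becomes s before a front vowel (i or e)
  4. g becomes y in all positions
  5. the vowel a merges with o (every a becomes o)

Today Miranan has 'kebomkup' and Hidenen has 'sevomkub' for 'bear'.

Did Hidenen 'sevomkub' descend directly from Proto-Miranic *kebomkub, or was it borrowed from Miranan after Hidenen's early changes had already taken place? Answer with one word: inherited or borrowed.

If inherited, *kebomkub would pass through all of Hidenen's changes:
Hidenen: *kebomkub > kevomkub > sevomkub  (by intervocalic lenition, palatalisation)
If borrowed from Miranan 'kebomkup' after the early changes, it would undergo only the recent ones:
  rule 4 (unconditioned shift): no change (kebomkup)
  rule 5 (vowel merger): no change (kebomkup)
  ⇒ as a loan: kebomkup
Hidenen 'sevomkub' matches the inherited outcome exactly, so it is an inherited cognate, not a loan.

inherited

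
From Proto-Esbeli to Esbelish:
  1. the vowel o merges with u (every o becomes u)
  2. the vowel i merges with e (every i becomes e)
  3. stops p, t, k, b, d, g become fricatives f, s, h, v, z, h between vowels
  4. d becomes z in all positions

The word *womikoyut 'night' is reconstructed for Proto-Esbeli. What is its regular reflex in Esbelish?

wumehuyut

Esbelish: *womikoyut
  womikoyut → wumikuyut   [vowel merger]
  wumikuyut → wumekuyut   [vowel merger]
  wumekuyut → wumehuyut   [intervocalic lenition]
  wumehuyut (rule 4 does not apply)
  giving Esbelish wumehuyut.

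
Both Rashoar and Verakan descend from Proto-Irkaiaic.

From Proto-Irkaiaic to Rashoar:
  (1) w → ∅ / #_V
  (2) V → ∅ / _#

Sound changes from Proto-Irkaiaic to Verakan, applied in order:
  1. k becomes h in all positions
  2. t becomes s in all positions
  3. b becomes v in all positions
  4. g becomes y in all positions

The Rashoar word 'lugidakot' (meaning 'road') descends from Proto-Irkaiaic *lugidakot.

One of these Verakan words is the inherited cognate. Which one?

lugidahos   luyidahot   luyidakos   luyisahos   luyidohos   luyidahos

Verakan: *lugidakot > lugidahot > lugidahos > luyidahos  (by unconditioned shift, unconditioned shift, unconditioned shift)
Only 'luyidahos' matches the regular Verakan development of *lugidakot.

luyidahos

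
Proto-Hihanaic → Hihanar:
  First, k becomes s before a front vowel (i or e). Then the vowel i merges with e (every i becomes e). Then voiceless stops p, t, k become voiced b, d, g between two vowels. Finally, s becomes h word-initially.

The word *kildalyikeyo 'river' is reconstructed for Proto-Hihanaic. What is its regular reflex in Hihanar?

Hihanar: *kildalyikeyo > sildalyiseyo > seldalyeseyo > heldalyeseyo  (by palatalisation, vowel merger, debuccalisation)

heldalyeseyo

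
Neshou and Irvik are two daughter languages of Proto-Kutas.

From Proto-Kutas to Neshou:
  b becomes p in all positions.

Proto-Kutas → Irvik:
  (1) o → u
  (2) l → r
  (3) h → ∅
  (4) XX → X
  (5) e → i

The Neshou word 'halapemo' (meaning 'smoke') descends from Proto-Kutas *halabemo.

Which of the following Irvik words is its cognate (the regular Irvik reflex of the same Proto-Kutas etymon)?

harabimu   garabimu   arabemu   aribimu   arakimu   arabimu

Irvik: *halabemo > halabemu > harabemu > arabemu > arabimu  (by vowel merger, unconditioned shift, h-loss, vowel merger)

arabimu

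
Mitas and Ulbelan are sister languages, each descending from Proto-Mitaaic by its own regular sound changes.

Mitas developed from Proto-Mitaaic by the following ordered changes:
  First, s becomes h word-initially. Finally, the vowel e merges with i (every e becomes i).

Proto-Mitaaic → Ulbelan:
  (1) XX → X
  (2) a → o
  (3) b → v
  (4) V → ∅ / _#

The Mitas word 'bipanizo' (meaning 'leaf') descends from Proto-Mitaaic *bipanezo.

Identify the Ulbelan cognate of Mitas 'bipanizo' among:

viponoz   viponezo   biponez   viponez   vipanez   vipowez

viponez

Ulbelan: start from *bipanezo.
  rule 1: no change — bipanezo
  rule 2 (vowel merger): bipanezo → biponezo
  rule 3 (unconditioned shift): biponezo → viponezo
  rule 4 (apocope): viponezo → viponez
  ⇒ Ulbelan viponez
Only 'viponez' matches the regular Ulbelan development of *bipanezo.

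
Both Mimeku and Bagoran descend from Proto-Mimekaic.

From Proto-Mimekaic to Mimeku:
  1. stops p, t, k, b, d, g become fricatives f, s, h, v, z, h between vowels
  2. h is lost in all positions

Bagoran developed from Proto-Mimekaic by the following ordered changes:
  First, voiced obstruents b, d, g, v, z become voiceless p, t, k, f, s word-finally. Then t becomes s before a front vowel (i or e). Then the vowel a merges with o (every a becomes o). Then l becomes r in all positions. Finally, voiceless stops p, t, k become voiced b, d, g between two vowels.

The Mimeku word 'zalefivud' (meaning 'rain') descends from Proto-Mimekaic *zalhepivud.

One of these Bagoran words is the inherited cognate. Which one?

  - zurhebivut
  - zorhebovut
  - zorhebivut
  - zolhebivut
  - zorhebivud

zorhebivut

Bagoran: start from *zalhepivud.
  rule 1 (final devoicing): zalhepivud → zalhepivut
  rule 2: no change — zalhepivut
  rule 3 (vowel merger): zalhepivut → zolhepivut
  rule 4 (unconditioned shift): zolhepivut → zorhepivut
  rule 5 (intervocalic voicing): zorhepivut → zorhebivut
  ⇒ Bagoran zorhebivut
The other candidates each miss or misapply at least one Bagoran change.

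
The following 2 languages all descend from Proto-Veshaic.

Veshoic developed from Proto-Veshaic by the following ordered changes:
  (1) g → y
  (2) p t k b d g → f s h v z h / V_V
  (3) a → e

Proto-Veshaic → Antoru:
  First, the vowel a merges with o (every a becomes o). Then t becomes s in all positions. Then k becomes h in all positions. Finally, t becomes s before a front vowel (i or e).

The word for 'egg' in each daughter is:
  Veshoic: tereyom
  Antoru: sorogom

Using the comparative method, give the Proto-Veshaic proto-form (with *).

Position 4: Veshoic has e, Antoru has o. Taking the neighbouring segments as reconstructed: Veshoic e could go back to *a or *e; Antoru o could go back to *a or *o — the one source consistent with every daughter is *a.
Position 5: Veshoic has y, Antoru has g. Antoru preserves g here (none of its changes turn any other segment into g), so the proto-segment is *g.
Position 1: Veshoic has t, Antoru has s. Veshoic preserves t here (none of its changes turn any other segment into t), so the proto-segment is *t.
Verify the candidate proto-form against each daughter:
Veshoic: *taragom > tarayom > tereyom  (by unconditioned shift, vowel merger)
Antoru: start from *taragom.
  rule 1 (vowel merger): taragom → torogom
  rule 2 (unconditioned shift): torogom → sorogom
  rule 3: no change — sorogom
  rule 4: no change — sorogom
  ⇒ Antoru sorogom
Only *taragom yields all of Veshoic tereyom, Antoru sorogom.

*taragom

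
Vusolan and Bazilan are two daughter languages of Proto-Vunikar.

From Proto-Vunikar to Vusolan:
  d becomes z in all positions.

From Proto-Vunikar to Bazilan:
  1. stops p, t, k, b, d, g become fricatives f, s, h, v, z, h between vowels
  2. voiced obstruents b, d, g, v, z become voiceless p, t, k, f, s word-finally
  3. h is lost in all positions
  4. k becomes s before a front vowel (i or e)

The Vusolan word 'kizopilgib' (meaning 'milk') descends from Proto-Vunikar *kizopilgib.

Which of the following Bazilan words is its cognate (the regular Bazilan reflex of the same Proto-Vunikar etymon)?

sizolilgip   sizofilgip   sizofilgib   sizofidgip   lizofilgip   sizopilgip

sizofilgip

Bazilan: start from *kizopilgib.
  rule 1 (intervocalic lenition): kizopilgib → kizofilgib
  rule 2 (final devoicing): kizofilgib → kizofilgip
  rule 3: no change — kizofilgip
  rule 4 (palatalisation): kizofilgip → sizofilgip
  ⇒ Bazilan sizofilgip
The other candidates each miss or misapply at least one Bazilan change.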